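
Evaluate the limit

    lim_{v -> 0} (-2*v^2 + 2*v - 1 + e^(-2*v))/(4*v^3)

-1/3

Direct substitution gives 0/0.
Apply L'Hôpital: lim (-4*v + 2 - 2*e^(-2*v))/(12*v^2), still 0/0.
Apply L'Hôpital: lim (-4 + 4*e^(-2*v))/(24*v), still 0/0.
After 3 applications of L'Hôpital's rule the quotient is (-8*e^(-2*v))/(24); substituting v = 0 gives -1/3.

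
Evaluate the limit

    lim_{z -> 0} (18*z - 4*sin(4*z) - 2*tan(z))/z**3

42

Substitution gives 0/0; apply L'Hôpital's rule 3 times.
After differentiating numerator and denominator 3 times the quotient is (256*cos(4*z) - 12*tan(z)^4 - 16*tan(z)^2 - 4)/(6); at z = 0 this is 42.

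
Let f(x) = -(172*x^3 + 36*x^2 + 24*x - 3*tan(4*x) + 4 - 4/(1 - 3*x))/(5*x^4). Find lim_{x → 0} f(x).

Substitution gives 0/0 (the numerator vanishes to order 4).
Expand each term to order x^4: the coefficient of x^4 in -4·1/(1 - 3x) is -324 and in -3·tan(4x) is 0.
Lower-order terms cancel with the polynomial part, so the numerator is (-324)·x^4 + o(x^4), and the limit is (-324)/(-5) = 324/5.

324/5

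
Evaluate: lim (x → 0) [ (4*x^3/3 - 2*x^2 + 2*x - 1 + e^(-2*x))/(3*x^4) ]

Direct substitution gives 0/0.
Apply L'Hôpital: lim (4*x^2 - 4*x + 2 - 2*e^(-2*x))/(12*x^3), still 0/0.
Apply L'Hôpital: lim (8*x - 4 + 4*e^(-2*x))/(36*x^2), still 0/0.
Apply L'Hôpital: lim (8 - 8*e^(-2*x))/(72*x), still 0/0.
After 4 applications of L'Hôpital's rule the quotient is (16*e^(-2*x))/(72); substituting x = 0 gives 2/9.

2/9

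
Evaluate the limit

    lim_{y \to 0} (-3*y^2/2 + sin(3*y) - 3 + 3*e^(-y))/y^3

Substitution gives 0/0 (the numerator vanishes to order 3).
Expand each term to order y^3: the coefficient of y^3 in sin(3y) is -9/2 and in 3·e^(-y) is -1/2.
Lower-order terms cancel with the polynomial part, so the numerator is (-5)·y^3 + o(y^3), and the limit is (-5)/(1) = -5.

-5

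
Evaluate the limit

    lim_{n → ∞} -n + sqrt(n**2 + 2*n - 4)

An ∞ − ∞ form. Rationalising with the conjugate, the difference becomes (2n - 4) / (√(n^2 + 2*n - 4) + n).
For large n the denominator behaves like 2·n, so the quotient tends to 2/2 = 1.

1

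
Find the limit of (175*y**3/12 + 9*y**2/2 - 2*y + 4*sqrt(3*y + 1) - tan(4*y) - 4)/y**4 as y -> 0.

Substitution gives 0/0 (the numerator vanishes to order 4).
Expand each term to order y^4: the coefficient of y^4 in 4·√(1 + 3y) is -405/32 and in −tan(4y) is 0.
Lower-order terms cancel with the polynomial part, so the numerator is (-405/32)·y^4 + o(y^4), and the limit is (-405/32)/(1) = -405/32.

-405/32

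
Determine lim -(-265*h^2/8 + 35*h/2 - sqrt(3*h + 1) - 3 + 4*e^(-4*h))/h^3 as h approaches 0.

2129/48

Substitution gives 0/0; apply L'Hôpital's rule 3 times.
After differentiating numerator and denominator 3 times the quotient is (-256*e^(-4*h) - 81/(8*(3*h + 1)^(5/2)))/(-6); at h = 0 this is 2129/48.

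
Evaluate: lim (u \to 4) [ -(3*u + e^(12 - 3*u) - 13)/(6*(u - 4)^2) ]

Direct substitution gives 0/0.
Apply L'Hôpital: lim (3 - 3*e^(12 - 3*u))/(48 - 12*u), still 0/0.
After 2 applications of L'Hôpital's rule the quotient is (9*e^(12 - 3*u))/(-12); substituting u = 4 gives -3/4.

-3/4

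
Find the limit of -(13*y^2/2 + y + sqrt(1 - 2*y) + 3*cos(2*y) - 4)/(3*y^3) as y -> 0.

1/6

Substitution gives 0/0 (the numerator vanishes to order 3).
Expand each term to order y^3: the coefficient of y^3 in 3·cos(2y) is 0 and in √(1 - 2y) is -1/2.
Lower-order terms cancel with the polynomial part, so the numerator is (-1/2)·y^3 + o(y^3), and the limit is (-1/2)/(-3) = 1/6.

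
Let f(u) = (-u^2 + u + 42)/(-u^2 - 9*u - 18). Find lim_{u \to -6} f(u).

13/3

Since u = -6 makes numerator and denominator zero, (u + 6) divides both.
Cancelling it gives (7 - u)/(-u - 3); now plug in u = -6 to get 13/3.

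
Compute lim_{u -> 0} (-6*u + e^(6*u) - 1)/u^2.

18

Direct substitution gives 0/0.
Apply L'Hôpital: lim (6*e^(6*u) - 6)/(2*u), still 0/0.
After 2 applications of L'Hôpital's rule the quotient is (36*e^(6*u))/(2); substituting u = 0 gives 18.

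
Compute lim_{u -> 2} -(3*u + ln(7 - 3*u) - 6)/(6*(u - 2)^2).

Direct substitution gives 0/0.
Apply L'Hôpital: lim (3 - 3/(7 - 3*u))/(24 - 12*u), still 0/0.
After 2 applications of L'Hôpital's rule the quotient is (-9/(7 - 3*u)^2)/(-12); substituting u = 2 gives 3/4.

3/4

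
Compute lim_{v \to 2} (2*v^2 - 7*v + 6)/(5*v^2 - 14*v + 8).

1/6

At v = 2 both the top and bottom vanish — a removable singularity. Factoring out (v - 2) from each leaves (2*v - 3)/(5*v - 4), which at v = 2 equals 1/6.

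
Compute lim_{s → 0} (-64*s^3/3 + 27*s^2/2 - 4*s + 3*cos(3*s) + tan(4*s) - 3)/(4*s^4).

81/32

Substitution gives 0/0; apply L'Hôpital's rule 4 times.
After differentiating numerator and denominator 4 times the quotient is (243*cos(3*s) + 6144*tan(4*s)^5 + 10240*tan(4*s)^3 + 4096*tan(4*s))/(96); at s = 0 this is 81/32.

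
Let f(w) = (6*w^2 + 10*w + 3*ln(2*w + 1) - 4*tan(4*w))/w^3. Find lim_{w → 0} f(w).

-232/3

Substitution gives 0/0 (the numerator vanishes to order 3).
Expand each term to order w^3: the coefficient of w^3 in -4·tan(4w) is -256/3 and in 3·ln(1 + 2w) is 8.
Lower-order terms cancel with the polynomial part, so the numerator is (-232/3)·w^3 + o(w^3), and the limit is (-232/3)/(1) = -232/3.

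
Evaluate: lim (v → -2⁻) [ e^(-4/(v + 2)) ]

As v → -2⁻, -4/(v + 2) → +∞, so e^(-4/(v + 2)) → ∞.

∞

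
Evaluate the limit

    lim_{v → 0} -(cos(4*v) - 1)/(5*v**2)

8/5

Direct substitution gives 0/0.
Apply L'Hôpital: lim (-4*sin(4*v))/(-10*v), still 0/0.
After 2 applications of L'Hôpital's rule the quotient is (-16*cos(4*v))/(-10); substituting v = 0 gives 8/5.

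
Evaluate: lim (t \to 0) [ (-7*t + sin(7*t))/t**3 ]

Direct substitution gives 0/0.
Apply L'Hôpital: lim (7*cos(7*t) - 7)/(3*t^2), still 0/0.
Apply L'Hôpital: lim (-49*sin(7*t))/(6*t), still 0/0.
After 3 applications of L'Hôpital's rule the quotient is (-343*cos(7*t))/(6); substituting t = 0 gives -343/6.

-343/6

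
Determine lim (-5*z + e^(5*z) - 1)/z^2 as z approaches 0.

Direct substitution gives 0/0.
Apply L'Hôpital: lim (5*e^(5*z) - 5)/(2*z), still 0/0.
After 2 applications of L'Hôpital's rule the quotient is (25*e^(5*z))/(2); substituting z = 0 gives 25/2.

25/2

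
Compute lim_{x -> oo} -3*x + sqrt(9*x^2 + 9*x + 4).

This has the form ∞ − ∞. Multiply and divide by the conjugate √(9*x^2 + 9*x + 4) + 3x.
That gives (9x + 4) / (√(9*x^2 + 9*x + 4) + 3x).
Divide numerator and denominator by x: the limit is 9/(2·3) = 3/2.

3/2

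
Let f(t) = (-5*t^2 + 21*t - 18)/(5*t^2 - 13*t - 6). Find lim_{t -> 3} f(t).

-9/17

Since t = 3 makes numerator and denominator zero, (t - 3) divides both.
Cancelling it gives (6 - 5*t)/(5*t + 2); now plug in t = 3 to get -9/17.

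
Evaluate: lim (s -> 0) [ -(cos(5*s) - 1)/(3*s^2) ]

25/6

Direct substitution gives 0/0.
Apply L'Hôpital: lim (-5*sin(5*s))/(-6*s), still 0/0.
After 2 applications of L'Hôpital's rule the quotient is (-25*cos(5*s))/(-6); substituting s = 0 gives 25/6.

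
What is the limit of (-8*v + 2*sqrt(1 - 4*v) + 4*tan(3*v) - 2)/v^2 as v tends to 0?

Substitution gives 0/0 (the numerator vanishes to order 2).
Expand each term to order v^2: the coefficient of v^2 in 2·√(1 - 4v) is -4 and in 4·tan(3v) is 0.
Lower-order terms cancel with the polynomial part, so the numerator is (-4)·v^2 + o(v^2), and the limit is (-4)/(1) = -4.

-4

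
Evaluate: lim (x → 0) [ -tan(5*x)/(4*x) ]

Substitution gives 0/0.
Since tan(u)/u → 1 as u → 0, tan(5x)/(5x) → 1 and the limit is 5/(-4) = -5/4.

-5/4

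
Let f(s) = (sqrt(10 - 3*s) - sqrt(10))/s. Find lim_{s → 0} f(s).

-3*√(10)/20

Substitution gives 0/0. Multiply numerator and denominator by the conjugate √(10 - 3s) + √10.
The numerator becomes (10 - 3s) − 10 = -3s, so the expression simplifies to -3/(√(10 - 3s) + √10).
Letting s → 0 gives -3/(2√10) = -3*√(10)/20.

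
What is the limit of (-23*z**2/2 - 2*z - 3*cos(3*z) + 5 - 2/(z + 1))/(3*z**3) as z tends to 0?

Substitution gives 0/0 (the numerator vanishes to order 3).
Expand each term to order z^3: the coefficient of z^3 in -3·cos(3z) is 0 and in -2·1/(1 + z) is 2.
Lower-order terms cancel with the polynomial part, so the numerator is (2)·z^3 + o(z^3), and the limit is (2)/(3) = 2/3.

2/3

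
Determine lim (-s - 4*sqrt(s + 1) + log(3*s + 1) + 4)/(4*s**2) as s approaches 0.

Substitution gives 0/0 (the numerator vanishes to order 2).
Expand each term to order s^2: the coefficient of s^2 in ln(1 + 3s) is -9/2 and in -4·√(1 + s) is 1/2.
Lower-order terms cancel with the polynomial part, so the numerator is (-4)·s^2 + o(s^2), and the limit is (-4)/(4) = -1.

-1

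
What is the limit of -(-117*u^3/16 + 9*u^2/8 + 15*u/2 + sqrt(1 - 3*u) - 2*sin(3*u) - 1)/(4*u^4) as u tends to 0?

405/512

Substitution gives 0/0 (the numerator vanishes to order 4).
Expand each term to order u^4: the coefficient of u^4 in -2·sin(3u) is 0 and in √(1 - 3u) is -405/128.
Lower-order terms cancel with the polynomial part, so the numerator is (-405/128)·u^4 + o(u^4), and the limit is (-405/128)/(-4) = 405/512.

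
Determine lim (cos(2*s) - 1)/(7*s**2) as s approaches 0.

-2/7

Direct substitution gives 0/0.
Apply L'Hôpital: lim (-2*sin(2*s))/(14*s), still 0/0.
After 2 applications of L'Hôpital's rule the quotient is (-4*cos(2*s))/(14); substituting s = 0 gives -2/7.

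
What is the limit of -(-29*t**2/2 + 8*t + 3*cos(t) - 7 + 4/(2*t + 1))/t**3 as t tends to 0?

Substitution gives 0/0; apply L'Hôpital's rule 3 times.
After differentiating numerator and denominator 3 times the quotient is (3*sin(t) - 192/(2*t + 1)^4)/(-6); at t = 0 this is 32.

32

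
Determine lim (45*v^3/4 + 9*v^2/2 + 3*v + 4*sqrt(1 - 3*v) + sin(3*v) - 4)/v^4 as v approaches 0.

-405/32

Substitution gives 0/0; apply L'Hôpital's rule 4 times.
After differentiating numerator and denominator 4 times the quotient is (81*sin(3*v) - 1215/(4*(1 - 3*v)^(7/2)))/(24); at v = 0 this is -405/32.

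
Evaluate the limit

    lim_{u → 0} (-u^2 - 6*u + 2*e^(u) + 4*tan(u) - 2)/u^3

Substitution gives 0/0 (the numerator vanishes to order 3).
Expand each term to order u^3: the coefficient of u^3 in 4·tan(u) is 4/3 and in 2·e^(u) is 1/3.
Lower-order terms cancel with the polynomial part, so the numerator is (5/3)·u^3 + o(u^3), and the limit is (5/3)/(1) = 5/3.

5/3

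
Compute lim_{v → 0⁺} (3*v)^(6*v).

1

Base → 0⁺ and exponent → 0⁺: a 0^0 form.
Take logs: 6v·ln(3v). This is 0·(−∞); rewriting as ln(3v)/(1/(6v)) and applying L'Hôpital gives 0.
Hence the limit is e^0 = 1.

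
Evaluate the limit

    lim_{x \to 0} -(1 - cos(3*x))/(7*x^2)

-9/14

Substitution gives 0/0.
Use (1 − cos u)/u² → 1/2 with u = 3x: the limit is 3²/(2·(-7)) = -9/14.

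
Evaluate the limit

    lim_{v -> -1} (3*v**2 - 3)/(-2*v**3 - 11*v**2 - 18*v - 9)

3

Direct substitution gives 0/0, so factor. Both numerator and denominator have (v + 1) as a factor.
After cancelling, the expression reduces to (3*v - 3)/(-2*v^2 - 9*v - 9).
Substituting v = -1 gives 3.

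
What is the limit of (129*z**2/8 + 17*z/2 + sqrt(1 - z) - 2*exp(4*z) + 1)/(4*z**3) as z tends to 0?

Substitution gives 0/0 (the numerator vanishes to order 3).
Expand each term to order z^3: the coefficient of z^3 in √(1 - z) is -1/16 and in -2·e^(4z) is -64/3.
Lower-order terms cancel with the polynomial part, so the numerator is (-1027/48)·z^3 + o(z^3), and the limit is (-1027/48)/(4) = -1027/192.

-1027/192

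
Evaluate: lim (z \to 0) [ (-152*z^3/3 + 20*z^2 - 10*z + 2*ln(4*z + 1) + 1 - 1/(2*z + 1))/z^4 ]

-144

Substitution gives 0/0 (the numerator vanishes to order 4).
Expand each term to order z^4: the coefficient of z^4 in −1/(1 + 2z) is -16 and in 2·ln(1 + 4z) is -128.
Lower-order terms cancel with the polynomial part, so the numerator is (-144)·z^4 + o(z^4), and the limit is (-144)/(1) = -144.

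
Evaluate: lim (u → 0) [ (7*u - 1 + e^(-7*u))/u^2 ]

49/2

Direct substitution gives 0/0.
Apply L'Hôpital: lim (7 - 7*e^(-7*u))/(2*u), still 0/0.
After 2 applications of L'Hôpital's rule the quotient is (49*e^(-7*u))/(2); substituting u = 0 gives 49/2.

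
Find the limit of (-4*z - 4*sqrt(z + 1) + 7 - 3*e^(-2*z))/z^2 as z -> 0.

-11/2

Substitution gives 0/0; apply L'Hôpital's rule 2 times.
After differentiating numerator and denominator 2 times the quotient is (-12*e^(-2*z) + (z + 1)^(-3/2))/(2); at z = 0 this is -11/2.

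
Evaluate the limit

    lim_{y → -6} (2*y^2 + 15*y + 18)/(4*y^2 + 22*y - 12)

At y = -6 both the top and bottom vanish — a removable singularity. Factoring out (y + 6) from each leaves (2*y + 3)/(4*y - 2), which at y = -6 equals 9/26.

9/26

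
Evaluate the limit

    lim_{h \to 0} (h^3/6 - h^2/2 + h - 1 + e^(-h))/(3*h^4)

Direct substitution gives 0/0.
Apply L'Hôpital: lim (h^2/2 - h + 1 - e^(-h))/(12*h^3), still 0/0.
Apply L'Hôpital: lim (h - 1 + e^(-h))/(36*h^2), still 0/0.
Apply L'Hôpital: lim (1 - e^(-h))/(72*h), still 0/0.
After 4 applications of L'Hôpital's rule the quotient is (e^(-h))/(72); substituting h = 0 gives 1/72.

1/72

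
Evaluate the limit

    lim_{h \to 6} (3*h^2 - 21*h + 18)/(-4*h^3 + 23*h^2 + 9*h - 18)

-5/49

At h = 6 both the top and bottom vanish — a removable singularity. Factoring out (h - 6) from each leaves (3*h - 3)/(-4*h^2 - h + 3), which at h = 6 equals -5/49.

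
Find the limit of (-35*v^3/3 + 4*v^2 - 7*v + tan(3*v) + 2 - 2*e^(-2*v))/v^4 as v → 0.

-4/3

Substitution gives 0/0 (the numerator vanishes to order 4).
Expand each term to order v^4: the coefficient of v^4 in tan(3v) is 0 and in -2·e^(-2v) is -4/3.
Lower-order terms cancel with the polynomial part, so the numerator is (-4/3)·v^4 + o(v^4), and the limit is (-4/3)/(1) = -4/3.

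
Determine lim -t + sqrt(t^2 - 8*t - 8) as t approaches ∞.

-4

An ∞ − ∞ form. Rationalising with the conjugate, the difference becomes (-8t - 8) / (√(t^2 - 8*t - 8) + t).
For large t the denominator behaves like 2·t, so the quotient tends to -8/2 = -4.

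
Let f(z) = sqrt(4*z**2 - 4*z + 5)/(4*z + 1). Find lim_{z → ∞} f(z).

For large |z|, √(4*z^2 - 4*z + 5) ≈ √4·|z| and the denominator ≈ 4z.
Since z → +∞, |z| = z, giving √4/(4) = 1/2.

1/2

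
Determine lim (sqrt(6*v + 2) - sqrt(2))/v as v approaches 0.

3*√(2)/2

Substitution gives 0/0. Multiply numerator and denominator by the conjugate √(2 + 6v) + √2.
The numerator becomes (2 + 6v) − 2 = 6v, so the expression simplifies to 6/(√(2 + 6v) + √2).
Letting v → 0 gives 6/(2√2) = 3*√(2)/2.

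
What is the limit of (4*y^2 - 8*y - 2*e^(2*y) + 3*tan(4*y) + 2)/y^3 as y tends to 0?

Substitution gives 0/0 (the numerator vanishes to order 3).
Expand each term to order y^3: the coefficient of y^3 in -2·e^(2y) is -8/3 and in 3·tan(4y) is 64.
Lower-order terms cancel with the polynomial part, so the numerator is (184/3)·y^3 + o(y^3), and the limit is (184/3)/(1) = 184/3.

184/3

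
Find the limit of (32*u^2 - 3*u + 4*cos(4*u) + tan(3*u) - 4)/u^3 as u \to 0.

Substitution gives 0/0 (the numerator vanishes to order 3).
Expand each term to order u^3: the coefficient of u^3 in tan(3u) is 9 and in 4·cos(4u) is 0.
Lower-order terms cancel with the polynomial part, so the numerator is (9)·u^3 + o(u^3), and the limit is (9)/(1) = 9.

9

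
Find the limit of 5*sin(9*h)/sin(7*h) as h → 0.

45/7

Substitution gives 0/0.
Divide numerator and denominator by h: sin(9h)/h → 9 and sin(7h)/h → 7, so the limit is 5·9/7 = 45/7.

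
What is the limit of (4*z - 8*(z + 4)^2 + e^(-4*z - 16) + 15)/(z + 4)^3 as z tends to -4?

-32/3

Direct substitution gives 0/0.
Apply L'Hôpital: lim (-16*z - 4*e^(-4*z - 16) - 60)/(3*(z + 4)^2), still 0/0.
Apply L'Hôpital: lim (16*e^(-4*z - 16) - 16)/(6*z + 24), still 0/0.
After 3 applications of L'Hôpital's rule the quotient is (-64*e^(-4*z - 16))/(6); substituting z = -4 gives -32/3.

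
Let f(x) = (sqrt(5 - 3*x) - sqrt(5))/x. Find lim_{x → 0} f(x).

Substitution gives 0/0. Multiply numerator and denominator by the conjugate √(5 - 3x) + √5.
The numerator becomes (5 - 3x) − 5 = -3x, so the expression simplifies to -3/(√(5 - 3x) + √5).
Letting x → 0 gives -3/(2√5) = -3*√(5)/10.

-3*√(5)/10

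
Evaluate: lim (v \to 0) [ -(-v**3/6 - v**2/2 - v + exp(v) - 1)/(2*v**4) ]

Direct substitution gives 0/0.
Apply L'Hôpital: lim (-v^2/2 - v + e^(v) - 1)/(-8*v^3), still 0/0.
Apply L'Hôpital: lim (-v + e^(v) - 1)/(-24*v^2), still 0/0.
Apply L'Hôpital: lim (e^(v) - 1)/(-48*v), still 0/0.
After 4 applications of L'Hôpital's rule the quotient is (e^(v))/(-48); substituting v = 0 gives -1/48.

-1/48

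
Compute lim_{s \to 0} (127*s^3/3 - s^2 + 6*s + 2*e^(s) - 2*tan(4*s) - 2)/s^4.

1/12

Substitution gives 0/0; apply L'Hôpital's rule 4 times.
After differentiating numerator and denominator 4 times the quotient is (2*e^(s) - 12288*tan(4*s)^5 - 20480*tan(4*s)^3 - 8192*tan(4*s))/(24); at s = 0 this is 1/12.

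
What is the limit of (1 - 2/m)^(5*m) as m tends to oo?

e^(-10)

The base → 1 and the exponent → ∞: a 1^∞ form.
Take logarithms: (5m)·ln(1 - 2/m). Since ln(1+u) ~ u for small u, this behaves like (5m)·(-2/m) → -10.
So the limit is e^(-10).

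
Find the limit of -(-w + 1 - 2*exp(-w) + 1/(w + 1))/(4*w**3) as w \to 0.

Substitution gives 0/0 (the numerator vanishes to order 3).
Expand each term to order w^3: the coefficient of w^3 in -2·e^(-w) is 1/3 and in 1/(1 + w) is -1.
Lower-order terms cancel with the polynomial part, so the numerator is (-2/3)·w^3 + o(w^3), and the limit is (-2/3)/(-4) = 1/6.

1/6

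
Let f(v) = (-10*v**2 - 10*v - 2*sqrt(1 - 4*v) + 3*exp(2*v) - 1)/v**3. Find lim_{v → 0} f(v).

Substitution gives 0/0 (the numerator vanishes to order 3).
Expand each term to order v^3: the coefficient of v^3 in -2·√(1 - 4v) is 8 and in 3·e^(2v) is 4.
Lower-order terms cancel with the polynomial part, so the numerator is (12)·v^3 + o(v^3), and the limit is (12)/(1) = 12.

12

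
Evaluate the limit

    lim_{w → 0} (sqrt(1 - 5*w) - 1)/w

A 0/0 form; rationalise with √(1 - 5w) + √1. This collapses the numerator to -5w, leaving -5/(√(1 - 5w) + √1) → -5/(2√1) = -5/2.

-5/2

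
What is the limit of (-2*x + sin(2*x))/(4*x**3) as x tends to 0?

-1/3

Direct substitution gives 0/0.
Apply L'Hôpital: lim (2*cos(2*x) - 2)/(12*x^2), still 0/0.
Apply L'Hôpital: lim (-4*sin(2*x))/(24*x), still 0/0.
After 3 applications of L'Hôpital's rule the quotient is (-8*cos(2*x))/(24); substituting x = 0 gives -1/3.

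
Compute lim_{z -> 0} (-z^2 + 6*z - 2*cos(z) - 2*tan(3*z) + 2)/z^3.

Substitution gives 0/0; apply L'Hôpital's rule 3 times.
After differentiating numerator and denominator 3 times the quotient is (-2*sin(z) - 324*tan(3*z)^4 - 432*tan(3*z)^2 - 108)/(6); at z = 0 this is -18.

-18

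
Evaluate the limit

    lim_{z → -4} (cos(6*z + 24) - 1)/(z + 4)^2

Direct substitution gives 0/0.
Apply L'Hôpital: lim (-6*sin(6*z + 24))/(2*z + 8), still 0/0.
After 2 applications of L'Hôpital's rule the quotient is (-36*cos(6*z + 24))/(2); substituting z = -4 gives -18.

-18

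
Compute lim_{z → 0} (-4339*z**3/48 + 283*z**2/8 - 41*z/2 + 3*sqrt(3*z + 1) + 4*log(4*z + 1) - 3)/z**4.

Substitution gives 0/0; apply L'Hôpital's rule 4 times.
After differentiating numerator and denominator 4 times the quotient is (-6144/(4*z + 1)^4 - 3645/(16*(3*z + 1)^(7/2)))/(24); at z = 0 this is -33983/128.

-33983/128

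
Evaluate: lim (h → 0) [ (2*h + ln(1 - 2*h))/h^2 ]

Direct substitution gives 0/0.
Apply L'Hôpital: lim (2 - 2/(1 - 2*h))/(2*h), still 0/0.
After 2 applications of L'Hôpital's rule the quotient is (-4/(1 - 2*h)^2)/(2); substituting h = 0 gives -2.

-2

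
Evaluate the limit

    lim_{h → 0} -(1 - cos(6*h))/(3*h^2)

Substitution gives 0/0.
Use (1 − cos u)/u² → 1/2 with u = 6h: the limit is 6²/(2·(-3)) = -6.

-6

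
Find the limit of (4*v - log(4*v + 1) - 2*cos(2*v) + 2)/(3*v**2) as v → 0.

4

Substitution gives 0/0 (the numerator vanishes to order 2).
Expand each term to order v^2: the coefficient of v^2 in -2·cos(2v) is 4 and in −ln(1 + 4v) is 8.
Lower-order terms cancel with the polynomial part, so the numerator is (12)·v^2 + o(v^2), and the limit is (12)/(3) = 4.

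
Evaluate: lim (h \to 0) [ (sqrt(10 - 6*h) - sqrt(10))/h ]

A 0/0 form; rationalise with √(10 - 6h) + √10. This collapses the numerator to -6h, leaving -6/(√(10 - 6h) + √10) → -6/(2√10) = -3*√(10)/10.

-3*√(10)/10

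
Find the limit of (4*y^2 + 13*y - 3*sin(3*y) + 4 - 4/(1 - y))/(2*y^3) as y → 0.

Substitution gives 0/0; apply L'Hôpital's rule 3 times.
After differentiating numerator and denominator 3 times the quotient is (81*cos(3*y) - 24/(y - 1)^4)/(12); at y = 0 this is 19/4.

19/4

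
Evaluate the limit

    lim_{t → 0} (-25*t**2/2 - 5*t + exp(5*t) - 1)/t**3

125/6

Direct substitution gives 0/0.
Apply L'Hôpital: lim (-25*t + 5*e^(5*t) - 5)/(3*t^2), still 0/0.
Apply L'Hôpital: lim (25*e^(5*t) - 25)/(6*t), still 0/0.
After 3 applications of L'Hôpital's rule the quotient is (125*e^(5*t))/(6); substituting t = 0 gives 125/6.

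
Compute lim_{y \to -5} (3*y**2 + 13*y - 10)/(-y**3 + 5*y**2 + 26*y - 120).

At y = -5 both the top and bottom vanish — a removable singularity. Factoring out (y + 5) from each leaves (3*y - 2)/(-y^2 + 10*y - 24), which at y = -5 equals 17/99.

17/99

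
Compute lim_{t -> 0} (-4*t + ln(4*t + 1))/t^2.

Direct substitution gives 0/0.
Apply L'Hôpital: lim (-4 + 4/(4*t + 1))/(2*t), still 0/0.
After 2 applications of L'Hôpital's rule the quotient is (-16/(4*t + 1)^2)/(2); substituting t = 0 gives -8.

-8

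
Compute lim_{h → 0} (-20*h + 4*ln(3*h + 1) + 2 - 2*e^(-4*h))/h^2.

-34

Substitution gives 0/0; apply L'Hôpital's rule 2 times.
After differentiating numerator and denominator 2 times the quotient is (-32*e^(-4*h) - 36/(3*h + 1)^2)/(2); at h = 0 this is -34.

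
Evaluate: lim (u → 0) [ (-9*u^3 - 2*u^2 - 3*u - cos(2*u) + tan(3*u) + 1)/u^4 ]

Substitution gives 0/0; apply L'Hôpital's rule 4 times.
After differentiating numerator and denominator 4 times the quotient is (-16*cos(2*u) + 1944*tan(3*u)^5 + 3240*tan(3*u)^3 + 1296*tan(3*u))/(24); at u = 0 this is -2/3.

-2/3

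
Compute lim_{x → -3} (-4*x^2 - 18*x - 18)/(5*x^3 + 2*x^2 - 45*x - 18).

Since x = -3 makes numerator and denominator zero, (x + 3) divides both.
Cancelling it gives (-4*x - 6)/(5*x^2 - 13*x - 6); now plug in x = -3 to get 1/13.

1/13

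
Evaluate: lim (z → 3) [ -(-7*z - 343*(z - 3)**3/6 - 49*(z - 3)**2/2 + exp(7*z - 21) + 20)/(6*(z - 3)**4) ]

Direct substitution gives 0/0.
Apply L'Hôpital: lim (-49*z - 343*(z - 3)^2/2 + 7*e^(7*z - 21) + 140)/(-24*(z - 3)^3), still 0/0.
Apply L'Hôpital: lim (-343*z + 49*e^(7*z - 21) + 980)/(-72*(z - 3)^2), still 0/0.
Apply L'Hôpital: lim (343*e^(7*z - 21) - 343)/(432 - 144*z), still 0/0.
After 4 applications of L'Hôpital's rule the quotient is (2401*e^(7*z - 21))/(-144); substituting z = 3 gives -2401/144.

-2401/144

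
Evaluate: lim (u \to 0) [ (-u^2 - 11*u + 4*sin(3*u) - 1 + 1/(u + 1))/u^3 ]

Substitution gives 0/0 (the numerator vanishes to order 3).
Expand each term to order u^3: the coefficient of u^3 in 1/(1 + u) is -1 and in 4·sin(3u) is -18.
Lower-order terms cancel with the polynomial part, so the numerator is (-19)·u^3 + o(u^3), and the limit is (-19)/(1) = -19.

-19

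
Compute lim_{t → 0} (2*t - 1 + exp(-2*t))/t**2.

Direct substitution gives 0/0.
Apply L'Hôpital: lim (2 - 2*e^(-2*t))/(2*t), still 0/0.
After 2 applications of L'Hôpital's rule the quotient is (4*e^(-2*t))/(2); substituting t = 0 gives 2.

2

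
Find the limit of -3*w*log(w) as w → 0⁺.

0

This is a 0·(−∞) form. Rewrite as -3·ln(w) / w^(−1) and apply L'Hôpital:
the derivative quotient is -3·(1/w) / (−1·w^(−2)) = (3/1)·w^1 → 0.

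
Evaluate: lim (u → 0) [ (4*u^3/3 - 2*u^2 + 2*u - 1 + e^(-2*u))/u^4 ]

2/3

Direct substitution gives 0/0.
Apply L'Hôpital: lim (4*u^2 - 4*u + 2 - 2*e^(-2*u))/(4*u^3), still 0/0.
Apply L'Hôpital: lim (8*u - 4 + 4*e^(-2*u))/(12*u^2), still 0/0.
Apply L'Hôpital: lim (8 - 8*e^(-2*u))/(24*u), still 0/0.
After 4 applications of L'Hôpital's rule the quotient is (16*e^(-2*u))/(24); substituting u = 0 gives 2/3.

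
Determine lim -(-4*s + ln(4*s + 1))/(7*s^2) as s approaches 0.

Direct substitution gives 0/0.
Apply L'Hôpital: lim (-4 + 4/(4*s + 1))/(-14*s), still 0/0.
After 2 applications of L'Hôpital's rule the quotient is (-16/(4*s + 1)^2)/(-14); substituting s = 0 gives 8/7.

8/7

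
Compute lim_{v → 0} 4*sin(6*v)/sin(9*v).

8/3

Substitution gives 0/0.
Divide numerator and denominator by v: sin(6v)/v → 6 and sin(9v)/v → 9, so the limit is 4·6/9 = 8/3.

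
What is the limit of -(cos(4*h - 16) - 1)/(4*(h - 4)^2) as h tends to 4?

2

Direct substitution gives 0/0.
Apply L'Hôpital: lim (-4*sin(4*h - 16))/(32 - 8*h), still 0/0.
After 2 applications of L'Hôpital's rule the quotient is (-16*cos(4*h - 16))/(-8); substituting h = 4 gives 2.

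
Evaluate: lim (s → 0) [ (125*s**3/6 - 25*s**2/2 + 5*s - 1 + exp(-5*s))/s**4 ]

Direct substitution gives 0/0.
Apply L'Hôpital: lim (125*s^2/2 - 25*s + 5 - 5*e^(-5*s))/(4*s^3), still 0/0.
Apply L'Hôpital: lim (125*s - 25 + 25*e^(-5*s))/(12*s^2), still 0/0.
Apply L'Hôpital: lim (125 - 125*e^(-5*s))/(24*s), still 0/0.
After 4 applications of L'Hôpital's rule the quotient is (625*e^(-5*s))/(24); substituting s = 0 gives 625/24.

625/24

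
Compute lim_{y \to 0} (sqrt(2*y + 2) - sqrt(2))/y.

A 0/0 form; rationalise with √(2 + 2y) + √2. This collapses the numerator to 2y, leaving 2/(√(2 + 2y) + √2) → 2/(2√2) = √(2)/2.

√(2)/2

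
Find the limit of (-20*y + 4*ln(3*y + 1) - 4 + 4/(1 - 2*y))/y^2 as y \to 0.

-2

Substitution gives 0/0; apply L'Hôpital's rule 2 times.
After differentiating numerator and denominator 2 times the quotient is (-36/(3*y + 1)^2 - 32/(2*y - 1)^3)/(2); at y = 0 this is -2.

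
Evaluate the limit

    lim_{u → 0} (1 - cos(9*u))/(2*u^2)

81/4

Substitution gives 0/0.
Use (1 − cos θ)/θ² → 1/2 with θ = 9u: the limit is 9²/(2·2) = 81/4.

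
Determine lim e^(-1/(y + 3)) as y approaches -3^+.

0

As y → -3⁺, -1/(y + 3) → −∞, so e^(-1/(y + 3)) → 0.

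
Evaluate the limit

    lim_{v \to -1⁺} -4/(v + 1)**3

As v → -1⁺, (v + 1) → 0⁺, so (v + 1)^3 → 0⁺ and -4/(v + 1)^3 → -∞.

-∞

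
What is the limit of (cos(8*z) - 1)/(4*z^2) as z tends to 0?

Direct substitution gives 0/0.
Apply L'Hôpital: lim (-8*sin(8*z))/(8*z), still 0/0.
After 2 applications of L'Hôpital's rule the quotient is (-64*cos(8*z))/(8); substituting z = 0 gives -8.

-8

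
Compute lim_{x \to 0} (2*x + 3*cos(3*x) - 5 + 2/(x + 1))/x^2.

Substitution gives 0/0; apply L'Hôpital's rule 2 times.
After differentiating numerator and denominator 2 times the quotient is (-27*cos(3*x) + 4/(x + 1)^3)/(2); at x = 0 this is -23/2.

-23/2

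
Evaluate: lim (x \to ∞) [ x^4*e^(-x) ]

Write as x^4/e^{1x}, an ∞/∞ form.
Exponential growth dominates any polynomial, so repeated L'Hôpital (or the standard result) gives 0.

0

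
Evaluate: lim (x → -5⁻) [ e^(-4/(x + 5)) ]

∞

As x → -5⁻, -4/(x + 5) → +∞, so e^(-4/(x + 5)) → ∞.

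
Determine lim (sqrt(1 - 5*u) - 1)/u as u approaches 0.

A 0/0 form; rationalise with √(1 - 5u) + √1. This collapses the numerator to -5u, leaving -5/(√(1 - 5u) + √1) → -5/(2√1) = -5/2.

-5/2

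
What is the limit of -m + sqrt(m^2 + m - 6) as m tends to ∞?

1/2

This has the form ∞ − ∞. Multiply and divide by the conjugate √(m^2 + m - 6) + m.
That gives (m - 6) / (√(m^2 + m - 6) + m).
Divide numerator and denominator by m: the limit is 1/(2·1) = 1/2.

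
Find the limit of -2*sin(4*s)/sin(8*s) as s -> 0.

Substitution gives 0/0.
Divide numerator and denominator by s: sin(4s)/s → 4 and sin(8s)/s → 8, so the limit is -2·4/8 = -1.

-1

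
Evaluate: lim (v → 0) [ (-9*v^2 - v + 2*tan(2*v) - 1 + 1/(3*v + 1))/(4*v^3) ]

-65/12

Substitution gives 0/0; apply L'Hôpital's rule 3 times.
After differentiating numerator and denominator 3 times the quotient is (96*tan(2*v)^2/cos(2*v)^2 + 32/cos(2*v)^2 - 162/(3*v + 1)^4)/(24); at v = 0 this is -65/12.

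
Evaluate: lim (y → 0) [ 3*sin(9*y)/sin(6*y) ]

9/2

Substitution gives 0/0.
Divide numerator and denominator by y: sin(9y)/y → 9 and sin(6y)/y → 6, so the limit is 3·9/6 = 9/2.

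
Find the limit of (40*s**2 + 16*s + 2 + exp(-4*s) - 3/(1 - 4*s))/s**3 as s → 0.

Substitution gives 0/0 (the numerator vanishes to order 3).
Expand each term to order s^3: the coefficient of s^3 in e^(-4s) is -32/3 and in -3·1/(1 - 4s) is -192.
Lower-order terms cancel with the polynomial part, so the numerator is (-608/3)·s^3 + o(s^3), and the limit is (-608/3)/(1) = -608/3.

-608/3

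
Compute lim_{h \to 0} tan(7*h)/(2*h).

Substitution gives 0/0.
Since tan(u)/u → 1 as u → 0, tan(7h)/(7h) → 1 and the limit is 7/2.

7/2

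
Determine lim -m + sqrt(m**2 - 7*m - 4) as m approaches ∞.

-7/2

This has the form ∞ − ∞. Multiply and divide by the conjugate √(m^2 - 7*m - 4) + m.
That gives (-7m - 4) / (√(m^2 - 7*m - 4) + m).
Divide numerator and denominator by m: the limit is -7/(2·1) = -7/2.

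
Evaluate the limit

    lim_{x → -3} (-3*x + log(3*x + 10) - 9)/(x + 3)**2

Direct substitution gives 0/0.
Apply L'Hôpital: lim (-3 + 3/(3*x + 10))/(2*x + 6), still 0/0.
After 2 applications of L'Hôpital's rule the quotient is (-9/(3*x + 10)^2)/(2); substituting x = -3 gives -9/2.

-9/2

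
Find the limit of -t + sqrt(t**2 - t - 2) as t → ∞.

An ∞ − ∞ form. Rationalising with the conjugate, the difference becomes (-t - 2) / (√(t^2 - t - 2) + t).
For large t the denominator behaves like 2·t, so the quotient tends to -1/2 = -1/2.

-1/2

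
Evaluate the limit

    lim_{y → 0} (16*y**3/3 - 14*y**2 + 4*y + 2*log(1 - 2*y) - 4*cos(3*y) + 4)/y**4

-43/2

Substitution gives 0/0; apply L'Hôpital's rule 4 times.
After differentiating numerator and denominator 4 times the quotient is (-324*cos(3*y) - 192/(2*y - 1)^4)/(24); at y = 0 this is -43/2.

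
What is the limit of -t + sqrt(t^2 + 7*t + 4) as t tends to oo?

This has the form ∞ − ∞. Multiply and divide by the conjugate √(t^2 + 7*t + 4) + t.
That gives (7t + 4) / (√(t^2 + 7*t + 4) + t).
Divide numerator and denominator by t: the limit is 7/(2·1) = 7/2.

7/2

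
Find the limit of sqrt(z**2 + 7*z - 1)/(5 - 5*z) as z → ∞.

-1/5

For large |z|, √(z^2 + 7*z - 1) ≈ √1·|z| and the denominator ≈ -5z.
Since z → +∞, |z| = z, giving √1/(-5) = -1/5.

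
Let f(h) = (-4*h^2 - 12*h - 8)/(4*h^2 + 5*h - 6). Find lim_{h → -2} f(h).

Direct substitution gives 0/0, so factor. Both numerator and denominator have (h + 2) as a factor.
After cancelling, the expression reduces to (-4*h - 4)/(4*h - 3).
Substituting h = -2 gives -4/11.

-4/11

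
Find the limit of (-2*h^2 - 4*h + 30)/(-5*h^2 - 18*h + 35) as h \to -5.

Direct substitution gives 0/0, so factor. Both numerator and denominator have (h + 5) as a factor.
After cancelling, the expression reduces to (6 - 2*h)/(7 - 5*h).
Substituting h = -5 gives 1/2.

1/2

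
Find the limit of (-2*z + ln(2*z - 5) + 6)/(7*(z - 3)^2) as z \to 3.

-2/7

Direct substitution gives 0/0.
Apply L'Hôpital: lim (-2 + 2/(2*z - 5))/(14*z - 42), still 0/0.
After 2 applications of L'Hôpital's rule the quotient is (-4/(2*z - 5)^2)/(14); substituting z = 3 gives -2/7.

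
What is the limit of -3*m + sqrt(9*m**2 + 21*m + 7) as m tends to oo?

An ∞ − ∞ form. Rationalising with the conjugate, the difference becomes (21m + 7) / (√(9*m^2 + 21*m + 7) + 3m).
For large m the denominator behaves like 2·3m, so the quotient tends to 21/6 = 7/2.

7/2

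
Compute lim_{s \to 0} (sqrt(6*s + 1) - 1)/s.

3

Substitution gives 0/0. Multiply numerator and denominator by the conjugate √(1 + 6s) + √1.
The numerator becomes (1 + 6s) − 1 = 6s, so the expression simplifies to 6/(√(1 + 6s) + √1).
Letting s → 0 gives 6/(2√1) = 3.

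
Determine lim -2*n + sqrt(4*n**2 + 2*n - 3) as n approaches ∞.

An ∞ − ∞ form. Rationalising with the conjugate, the difference becomes (2n - 3) / (√(4*n^2 + 2*n - 3) + 2n).
For large n the denominator behaves like 2·2n, so the quotient tends to 2/4 = 1/2.

1/2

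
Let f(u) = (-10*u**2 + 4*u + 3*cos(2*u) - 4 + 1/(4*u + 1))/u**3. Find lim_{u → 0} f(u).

Substitution gives 0/0 (the numerator vanishes to order 3).
Expand each term to order u^3: the coefficient of u^3 in 3·cos(2u) is 0 and in 1/(1 + 4u) is -64.
Lower-order terms cancel with the polynomial part, so the numerator is (-64)·u^3 + o(u^3), and the limit is (-64)/(1) = -64.

-64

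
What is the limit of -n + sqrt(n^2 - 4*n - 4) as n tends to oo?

This has the form ∞ − ∞. Multiply and divide by the conjugate √(n^2 - 4*n - 4) + n.
That gives (-4n - 4) / (√(n^2 - 4*n - 4) + n).
Divide numerator and denominator by n: the limit is -4/(2·1) = -2.

-2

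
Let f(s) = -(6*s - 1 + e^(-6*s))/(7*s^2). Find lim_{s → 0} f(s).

-18/7

Direct substitution gives 0/0.
Apply L'Hôpital: lim (6 - 6*e^(-6*s))/(-14*s), still 0/0.
After 2 applications of L'Hôpital's rule the quotient is (36*e^(-6*s))/(-14); substituting s = 0 gives -18/7.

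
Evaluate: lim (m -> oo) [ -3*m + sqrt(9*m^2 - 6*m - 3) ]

-1

This has the form ∞ − ∞. Multiply and divide by the conjugate √(9*m^2 - 6*m - 3) + 3m.
That gives (-6m - 3) / (√(9*m^2 - 6*m - 3) + 3m).
Divide numerator and denominator by m: the limit is -6/(2·3) = -1.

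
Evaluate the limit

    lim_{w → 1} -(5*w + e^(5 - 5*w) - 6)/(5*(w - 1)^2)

-5/2

Direct substitution gives 0/0.
Apply L'Hôpital: lim (5 - 5*e^(5 - 5*w))/(10 - 10*w), still 0/0.
After 2 applications of L'Hôpital's rule the quotient is (25*e^(5 - 5*w))/(-10); substituting w = 1 gives -5/2.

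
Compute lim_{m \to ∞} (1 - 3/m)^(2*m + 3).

Let L be the limit and take ln: ln L = lim (2m + 3)·ln(1 - 3/m) = lim (2m + 3)·(-3/m + O(1/m²)) = -6.
Hence L = e^(-6).

e^(-6)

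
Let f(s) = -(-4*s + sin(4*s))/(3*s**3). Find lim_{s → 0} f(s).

Direct substitution gives 0/0.
Apply L'Hôpital: lim (4*cos(4*s) - 4)/(-9*s^2), still 0/0.
Apply L'Hôpital: lim (-16*sin(4*s))/(-18*s), still 0/0.
After 3 applications of L'Hôpital's rule the quotient is (-64*cos(4*s))/(-18); substituting s = 0 gives 32/9.

32/9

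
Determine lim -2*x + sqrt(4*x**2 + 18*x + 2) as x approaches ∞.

An ∞ − ∞ form. Rationalising with the conjugate, the difference becomes (18x + 2) / (√(4*x^2 + 18*x + 2) + 2x).
For large x the denominator behaves like 2·2x, so the quotient tends to 18/4 = 9/2.

9/2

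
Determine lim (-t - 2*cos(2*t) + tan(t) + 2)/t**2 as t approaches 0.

Substitution gives 0/0; apply L'Hôpital's rule 2 times.
After differentiating numerator and denominator 2 times the quotient is (8*cos(2*t) + 2*tan(t)^3 + 2*tan(t))/(2); at t = 0 this is 4.

4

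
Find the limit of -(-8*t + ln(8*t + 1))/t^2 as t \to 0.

32

Direct substitution gives 0/0.
Apply L'Hôpital: lim (-8 + 8/(8*t + 1))/(-2*t), still 0/0.
After 2 applications of L'Hôpital's rule the quotient is (-64/(8*t + 1)^2)/(-2); substituting t = 0 gives 32.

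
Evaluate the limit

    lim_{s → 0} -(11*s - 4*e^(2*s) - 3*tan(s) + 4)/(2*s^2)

4

Substitution gives 0/0 (the numerator vanishes to order 2).
Expand each term to order s^2: the coefficient of s^2 in -3·tan(s) is 0 and in -4·e^(2s) is -8.
Lower-order terms cancel with the polynomial part, so the numerator is (-8)·s^2 + o(s^2), and the limit is (-8)/(-2) = 4.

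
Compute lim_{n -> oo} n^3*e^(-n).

0

Write as n^3/e^{1n}, an ∞/∞ form.
Exponential growth dominates any polynomial, so repeated L'Hôpital (or the standard result) gives 0.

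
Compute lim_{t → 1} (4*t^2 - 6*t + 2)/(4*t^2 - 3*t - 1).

Since t = 1 makes numerator and denominator zero, (t - 1) divides both.
Cancelling it gives (4*t - 2)/(4*t + 1); now plug in t = 1 to get 2/5.

2/5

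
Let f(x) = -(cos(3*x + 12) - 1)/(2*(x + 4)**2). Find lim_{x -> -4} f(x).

Direct substitution gives 0/0.
Apply L'Hôpital: lim (-3*sin(3*x + 12))/(-4*x - 16), still 0/0.
After 2 applications of L'Hôpital's rule the quotient is (-9*cos(3*x + 12))/(-4); substituting x = -4 gives 9/4.

9/4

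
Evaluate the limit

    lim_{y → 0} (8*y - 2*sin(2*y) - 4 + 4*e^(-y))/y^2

Substitution gives 0/0; apply L'Hôpital's rule 2 times.
After differentiating numerator and denominator 2 times the quotient is (8*sin(2*y) + 4*e^(-y))/(2); at y = 0 this is 2.

2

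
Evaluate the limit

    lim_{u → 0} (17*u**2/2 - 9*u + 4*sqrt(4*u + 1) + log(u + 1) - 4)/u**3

Substitution gives 0/0; apply L'Hôpital's rule 3 times.
After differentiating numerator and denominator 3 times the quotient is (96/(4*u + 1)^(5/2) + 2/(u + 1)^3)/(6); at u = 0 this is 49/3.

49/3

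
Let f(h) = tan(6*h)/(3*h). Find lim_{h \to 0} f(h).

2

Substitution gives 0/0.
Since tan(u)/u → 1 as u → 0, tan(6h)/(6h) → 1 and the limit is 6/3 = 2.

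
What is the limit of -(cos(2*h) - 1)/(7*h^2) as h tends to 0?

2/7

Direct substitution gives 0/0.
Apply L'Hôpital: lim (-2*sin(2*h))/(-14*h), still 0/0.
After 2 applications of L'Hôpital's rule the quotient is (-4*cos(2*h))/(-14); substituting h = 0 gives 2/7.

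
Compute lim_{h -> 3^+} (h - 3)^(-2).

∞

As h → 3⁺, (h - 3) → 0⁺, so (h - 3)^2 → 0⁺ and 1/(h - 3)^2 → ∞.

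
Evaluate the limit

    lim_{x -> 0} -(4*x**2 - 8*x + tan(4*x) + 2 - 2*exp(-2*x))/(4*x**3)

-6

Substitution gives 0/0; apply L'Hôpital's rule 3 times.
After differentiating numerator and denominator 3 times the quotient is (16*(8*(3*tan(4*x)^2 + 1)*e^(2*x)/cos(4*x)^2 + 1)*e^(-2*x))/(-24); at x = 0 this is -6.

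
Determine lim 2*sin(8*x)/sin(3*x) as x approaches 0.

16/3

Substitution gives 0/0.
Divide numerator and denominator by x: sin(8x)/x → 8 and sin(3x)/x → 3, so the limit is 2·8/3 = 16/3.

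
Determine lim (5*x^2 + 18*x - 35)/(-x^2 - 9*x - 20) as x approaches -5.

-32

Direct substitution gives 0/0, so factor. Both numerator and denominator have (x + 5) as a factor.
After cancelling, the expression reduces to (5*x - 7)/(-x - 4).
Substituting x = -5 gives -32.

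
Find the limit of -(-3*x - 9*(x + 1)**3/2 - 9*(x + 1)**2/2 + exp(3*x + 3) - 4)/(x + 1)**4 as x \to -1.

Direct substitution gives 0/0.
Apply L'Hôpital: lim (-9*x - 27*(x + 1)^2/2 + 3*e^(3*x + 3) - 12)/(-4*(x + 1)^3), still 0/0.
Apply L'Hôpital: lim (-27*x + 9*e^(3*x + 3) - 36)/(-12*(x + 1)^2), still 0/0.
Apply L'Hôpital: lim (27*e^(3*x + 3) - 27)/(-24*x - 24), still 0/0.
After 4 applications of L'Hôpital's rule the quotient is (81*e^(3*x + 3))/(-24); substituting x = -1 gives -27/8.

-27/8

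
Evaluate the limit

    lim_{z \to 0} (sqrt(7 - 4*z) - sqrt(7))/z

Substitution gives 0/0. Multiply numerator and denominator by the conjugate √(7 - 4z) + √7.
The numerator becomes (7 - 4z) − 7 = -4z, so the expression simplifies to -4/(√(7 - 4z) + √7).
Letting z → 0 gives -4/(2√7) = -2*√(7)/7.

-2*√(7)/7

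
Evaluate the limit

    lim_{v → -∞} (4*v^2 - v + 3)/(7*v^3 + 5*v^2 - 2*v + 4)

0

The denominator has degree 3 and the numerator degree 2. Dividing numerator and denominator by v^3 sends every term to 0 except the leading denominator term, so the limit is 0.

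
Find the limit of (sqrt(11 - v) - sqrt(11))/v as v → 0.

-√(11)/22

Substitution gives 0/0. Multiply numerator and denominator by the conjugate √(11 - v) + √11.
The numerator becomes (11 - v) − 11 = -v, so the expression simplifies to -1/(√(11 - v) + √11).
Letting v → 0 gives -1/(2√11) = -√(11)/22.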